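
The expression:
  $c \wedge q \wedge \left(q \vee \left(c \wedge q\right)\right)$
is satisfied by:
  {c: True, q: True}


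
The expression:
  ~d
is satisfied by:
  {d: False}


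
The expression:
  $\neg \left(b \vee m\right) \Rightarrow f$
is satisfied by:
  {b: True, m: True, f: True}
  {b: True, m: True, f: False}
  {b: True, f: True, m: False}
  {b: True, f: False, m: False}
  {m: True, f: True, b: False}
  {m: True, f: False, b: False}
  {f: True, m: False, b: False}


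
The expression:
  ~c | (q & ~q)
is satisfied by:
  {c: False}


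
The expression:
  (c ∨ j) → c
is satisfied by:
  {c: True, j: False}
  {j: False, c: False}
  {j: True, c: True}


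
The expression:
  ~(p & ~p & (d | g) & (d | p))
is always true.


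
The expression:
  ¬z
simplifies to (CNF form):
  ¬z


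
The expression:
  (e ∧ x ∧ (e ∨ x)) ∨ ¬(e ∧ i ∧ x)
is always true.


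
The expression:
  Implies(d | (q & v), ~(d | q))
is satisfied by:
  {v: False, d: False, q: False}
  {q: True, v: False, d: False}
  {v: True, q: False, d: False}


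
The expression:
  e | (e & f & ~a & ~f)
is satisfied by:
  {e: True}


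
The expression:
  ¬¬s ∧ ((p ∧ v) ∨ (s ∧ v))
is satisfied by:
  {s: True, v: True}


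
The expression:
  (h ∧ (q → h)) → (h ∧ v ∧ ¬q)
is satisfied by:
  {v: True, h: False, q: False}
  {v: False, h: False, q: False}
  {q: True, v: True, h: False}
  {q: True, v: False, h: False}
  {h: True, v: True, q: False}


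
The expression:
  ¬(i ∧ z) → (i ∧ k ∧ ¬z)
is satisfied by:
  {i: True, k: True, z: True}
  {i: True, k: True, z: False}
  {i: True, z: True, k: False}


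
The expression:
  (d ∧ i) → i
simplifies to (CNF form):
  True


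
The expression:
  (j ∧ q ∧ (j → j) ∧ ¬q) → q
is always true.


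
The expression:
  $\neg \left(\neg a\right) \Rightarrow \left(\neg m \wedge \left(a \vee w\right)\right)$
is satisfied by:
  {m: False, a: False}
  {a: True, m: False}
  {m: True, a: False}


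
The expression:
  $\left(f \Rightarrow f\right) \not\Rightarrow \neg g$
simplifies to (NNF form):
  $g$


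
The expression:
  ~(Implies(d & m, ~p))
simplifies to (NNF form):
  d & m & p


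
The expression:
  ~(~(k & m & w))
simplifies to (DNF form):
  k & m & w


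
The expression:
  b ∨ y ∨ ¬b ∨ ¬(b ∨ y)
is always true.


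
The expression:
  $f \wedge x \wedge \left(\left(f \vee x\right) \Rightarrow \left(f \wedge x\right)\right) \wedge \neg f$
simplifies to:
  $\text{False}$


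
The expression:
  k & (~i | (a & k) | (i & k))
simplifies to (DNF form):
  k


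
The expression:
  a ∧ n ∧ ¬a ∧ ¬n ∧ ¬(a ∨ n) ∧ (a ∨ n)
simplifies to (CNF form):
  False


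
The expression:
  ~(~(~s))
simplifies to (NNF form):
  ~s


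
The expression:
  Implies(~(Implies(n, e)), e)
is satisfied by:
  {e: True, n: False}
  {n: False, e: False}
  {n: True, e: True}


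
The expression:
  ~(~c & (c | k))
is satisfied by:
  {c: True, k: False}
  {k: False, c: False}
  {k: True, c: True}


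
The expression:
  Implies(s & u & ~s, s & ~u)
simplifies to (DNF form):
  True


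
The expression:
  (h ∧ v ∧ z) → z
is always true.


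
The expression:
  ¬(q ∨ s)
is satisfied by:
  {q: False, s: False}


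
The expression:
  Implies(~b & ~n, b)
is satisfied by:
  {n: True, b: True}
  {n: True, b: False}
  {b: True, n: False}


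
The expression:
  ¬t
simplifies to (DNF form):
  ¬t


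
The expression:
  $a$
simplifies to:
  $a$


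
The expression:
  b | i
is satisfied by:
  {i: True, b: True}
  {i: True, b: False}
  {b: True, i: False}


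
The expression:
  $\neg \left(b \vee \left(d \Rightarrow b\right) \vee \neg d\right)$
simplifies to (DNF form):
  $d \wedge \neg b$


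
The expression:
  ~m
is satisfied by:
  {m: False}


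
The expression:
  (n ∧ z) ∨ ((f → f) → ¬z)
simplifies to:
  n ∨ ¬z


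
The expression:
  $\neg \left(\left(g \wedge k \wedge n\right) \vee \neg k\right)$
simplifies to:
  $k \wedge \left(\neg g \vee \neg n\right)$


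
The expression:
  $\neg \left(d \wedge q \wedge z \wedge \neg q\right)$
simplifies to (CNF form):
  $\text{True}$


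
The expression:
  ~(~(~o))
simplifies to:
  ~o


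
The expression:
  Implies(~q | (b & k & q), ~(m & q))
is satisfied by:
  {k: False, q: False, m: False, b: False}
  {b: True, k: False, q: False, m: False}
  {m: True, k: False, q: False, b: False}
  {b: True, m: True, k: False, q: False}
  {q: True, b: False, k: False, m: False}
  {b: True, q: True, k: False, m: False}
  {m: True, q: True, b: False, k: False}
  {b: True, m: True, q: True, k: False}
  {k: True, m: False, q: False, b: False}
  {b: True, k: True, m: False, q: False}
  {m: True, k: True, b: False, q: False}
  {b: True, m: True, k: True, q: False}
  {q: True, k: True, m: False, b: False}
  {b: True, q: True, k: True, m: False}
  {m: True, q: True, k: True, b: False}


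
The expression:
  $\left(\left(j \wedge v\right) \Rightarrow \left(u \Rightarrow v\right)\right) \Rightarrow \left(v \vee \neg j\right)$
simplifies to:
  $v \vee \neg j$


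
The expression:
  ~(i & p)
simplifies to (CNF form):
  ~i | ~p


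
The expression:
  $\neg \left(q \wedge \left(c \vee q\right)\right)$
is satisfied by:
  {q: False}


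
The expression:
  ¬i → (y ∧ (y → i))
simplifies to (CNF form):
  i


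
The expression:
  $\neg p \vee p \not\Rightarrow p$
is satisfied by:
  {p: False}


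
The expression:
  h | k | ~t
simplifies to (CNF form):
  h | k | ~t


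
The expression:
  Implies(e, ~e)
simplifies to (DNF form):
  ~e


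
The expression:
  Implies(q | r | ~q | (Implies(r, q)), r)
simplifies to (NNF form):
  r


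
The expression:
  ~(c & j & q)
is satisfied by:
  {c: False, q: False, j: False}
  {j: True, c: False, q: False}
  {q: True, c: False, j: False}
  {j: True, q: True, c: False}
  {c: True, j: False, q: False}
  {j: True, c: True, q: False}
  {q: True, c: True, j: False}


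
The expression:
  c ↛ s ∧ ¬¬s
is never true.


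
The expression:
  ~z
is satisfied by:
  {z: False}


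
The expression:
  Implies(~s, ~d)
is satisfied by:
  {s: True, d: False}
  {d: False, s: False}
  {d: True, s: True}


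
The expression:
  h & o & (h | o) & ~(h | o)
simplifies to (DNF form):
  False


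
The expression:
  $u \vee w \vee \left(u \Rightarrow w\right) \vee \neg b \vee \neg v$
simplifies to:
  $\text{True}$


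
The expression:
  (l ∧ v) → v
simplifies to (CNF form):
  True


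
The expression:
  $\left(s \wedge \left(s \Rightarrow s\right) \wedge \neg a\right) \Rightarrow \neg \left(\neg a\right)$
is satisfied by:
  {a: True, s: False}
  {s: False, a: False}
  {s: True, a: True}


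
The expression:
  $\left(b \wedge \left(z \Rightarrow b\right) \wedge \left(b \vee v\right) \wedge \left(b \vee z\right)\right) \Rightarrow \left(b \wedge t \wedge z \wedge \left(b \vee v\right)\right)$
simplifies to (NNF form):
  $\left(t \wedge z\right) \vee \neg b$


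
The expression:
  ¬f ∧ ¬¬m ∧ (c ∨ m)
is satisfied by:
  {m: True, f: False}


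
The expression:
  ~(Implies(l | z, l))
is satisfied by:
  {z: True, l: False}


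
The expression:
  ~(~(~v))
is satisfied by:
  {v: False}


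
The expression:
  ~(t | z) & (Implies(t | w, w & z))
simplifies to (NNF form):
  ~t & ~w & ~z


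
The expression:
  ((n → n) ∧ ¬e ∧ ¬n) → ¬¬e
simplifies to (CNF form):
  e ∨ n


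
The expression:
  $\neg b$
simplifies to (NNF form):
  $\neg b$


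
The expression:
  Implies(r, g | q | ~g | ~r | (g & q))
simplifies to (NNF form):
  True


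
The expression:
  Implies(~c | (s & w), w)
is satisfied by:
  {c: True, w: True}
  {c: True, w: False}
  {w: True, c: False}


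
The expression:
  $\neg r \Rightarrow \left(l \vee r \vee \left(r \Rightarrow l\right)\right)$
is always true.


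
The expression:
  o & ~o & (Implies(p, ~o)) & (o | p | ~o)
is never true.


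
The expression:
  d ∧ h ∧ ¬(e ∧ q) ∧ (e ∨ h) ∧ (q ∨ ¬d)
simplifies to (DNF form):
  d ∧ h ∧ q ∧ ¬e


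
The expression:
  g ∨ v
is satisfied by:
  {v: True, g: True}
  {v: True, g: False}
  {g: True, v: False}


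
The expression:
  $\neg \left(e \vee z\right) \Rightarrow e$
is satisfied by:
  {z: True, e: True}
  {z: True, e: False}
  {e: True, z: False}


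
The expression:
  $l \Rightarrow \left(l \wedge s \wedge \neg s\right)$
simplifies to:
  $\neg l$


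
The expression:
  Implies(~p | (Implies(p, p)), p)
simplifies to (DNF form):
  p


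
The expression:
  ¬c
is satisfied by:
  {c: False}


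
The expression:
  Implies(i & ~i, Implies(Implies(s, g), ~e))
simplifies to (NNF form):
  True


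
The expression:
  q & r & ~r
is never true.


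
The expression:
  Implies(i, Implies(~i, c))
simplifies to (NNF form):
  True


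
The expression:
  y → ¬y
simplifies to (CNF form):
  ¬y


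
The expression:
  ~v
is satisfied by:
  {v: False}


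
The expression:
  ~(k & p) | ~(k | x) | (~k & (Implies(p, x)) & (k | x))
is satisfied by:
  {p: False, k: False}
  {k: True, p: False}
  {p: True, k: False}


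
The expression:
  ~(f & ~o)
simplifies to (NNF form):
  o | ~f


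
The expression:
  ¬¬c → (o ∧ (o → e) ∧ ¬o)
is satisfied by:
  {c: False}


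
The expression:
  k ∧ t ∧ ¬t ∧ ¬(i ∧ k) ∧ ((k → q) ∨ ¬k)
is never true.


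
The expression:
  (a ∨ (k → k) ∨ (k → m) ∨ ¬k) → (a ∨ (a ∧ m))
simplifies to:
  a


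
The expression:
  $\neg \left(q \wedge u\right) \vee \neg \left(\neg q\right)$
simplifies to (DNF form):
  $\text{True}$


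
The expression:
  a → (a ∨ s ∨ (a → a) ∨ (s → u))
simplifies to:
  True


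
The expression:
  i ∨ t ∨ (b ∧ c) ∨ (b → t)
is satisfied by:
  {i: True, t: True, c: True, b: False}
  {i: True, t: True, c: False, b: False}
  {i: True, c: True, t: False, b: False}
  {i: True, c: False, t: False, b: False}
  {t: True, c: True, i: False, b: False}
  {t: True, i: False, c: False, b: False}
  {t: False, c: True, i: False, b: False}
  {t: False, i: False, c: False, b: False}
  {i: True, b: True, t: True, c: True}
  {i: True, b: True, t: True, c: False}
  {i: True, b: True, c: True, t: False}
  {i: True, b: True, c: False, t: False}
  {b: True, t: True, c: True, i: False}
  {b: True, t: True, c: False, i: False}
  {b: True, c: True, t: False, i: False}


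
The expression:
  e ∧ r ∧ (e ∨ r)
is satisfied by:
  {r: True, e: True}


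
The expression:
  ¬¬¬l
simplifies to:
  ¬l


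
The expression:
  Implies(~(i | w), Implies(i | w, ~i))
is always true.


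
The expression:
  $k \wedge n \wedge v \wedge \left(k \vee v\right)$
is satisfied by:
  {k: True, n: True, v: True}


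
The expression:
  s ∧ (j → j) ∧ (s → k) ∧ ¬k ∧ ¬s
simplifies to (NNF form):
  False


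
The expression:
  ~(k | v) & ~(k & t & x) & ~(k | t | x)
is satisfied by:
  {x: False, v: False, t: False, k: False}


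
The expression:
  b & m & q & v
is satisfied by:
  {m: True, b: True, q: True, v: True}


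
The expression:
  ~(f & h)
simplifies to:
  ~f | ~h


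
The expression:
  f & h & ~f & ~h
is never true.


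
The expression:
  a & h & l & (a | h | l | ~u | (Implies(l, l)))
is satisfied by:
  {a: True, h: True, l: True}


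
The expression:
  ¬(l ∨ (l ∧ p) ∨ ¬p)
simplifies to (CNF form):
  p ∧ ¬l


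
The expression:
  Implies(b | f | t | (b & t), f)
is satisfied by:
  {f: True, b: False, t: False}
  {t: True, f: True, b: False}
  {f: True, b: True, t: False}
  {t: True, f: True, b: True}
  {t: False, b: False, f: False}


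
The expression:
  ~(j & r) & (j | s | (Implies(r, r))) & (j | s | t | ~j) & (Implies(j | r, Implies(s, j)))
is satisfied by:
  {s: False, r: False, j: False}
  {j: True, s: False, r: False}
  {s: True, j: False, r: False}
  {j: True, s: True, r: False}
  {r: True, j: False, s: False}


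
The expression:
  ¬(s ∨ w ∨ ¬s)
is never true.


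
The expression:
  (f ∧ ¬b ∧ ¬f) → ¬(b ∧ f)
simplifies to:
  True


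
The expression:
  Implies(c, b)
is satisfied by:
  {b: True, c: False}
  {c: False, b: False}
  {c: True, b: True}


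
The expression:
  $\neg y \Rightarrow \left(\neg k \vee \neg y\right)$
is always true.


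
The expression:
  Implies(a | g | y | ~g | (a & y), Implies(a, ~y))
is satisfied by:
  {y: False, a: False}
  {a: True, y: False}
  {y: True, a: False}


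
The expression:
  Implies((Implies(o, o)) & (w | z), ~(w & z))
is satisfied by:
  {w: False, z: False}
  {z: True, w: False}
  {w: True, z: False}


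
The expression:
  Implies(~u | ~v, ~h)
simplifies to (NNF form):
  ~h | (u & v)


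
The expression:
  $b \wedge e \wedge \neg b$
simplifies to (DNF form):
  $\text{False}$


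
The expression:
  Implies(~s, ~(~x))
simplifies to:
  s | x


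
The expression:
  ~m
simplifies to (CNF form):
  ~m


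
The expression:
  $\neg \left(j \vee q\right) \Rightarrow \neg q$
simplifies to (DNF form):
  $\text{True}$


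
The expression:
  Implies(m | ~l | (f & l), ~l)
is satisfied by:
  {f: False, l: False, m: False}
  {m: True, f: False, l: False}
  {f: True, m: False, l: False}
  {m: True, f: True, l: False}
  {l: True, m: False, f: False}


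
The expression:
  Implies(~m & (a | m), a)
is always true.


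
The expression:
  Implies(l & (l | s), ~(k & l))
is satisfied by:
  {l: False, k: False}
  {k: True, l: False}
  {l: True, k: False}


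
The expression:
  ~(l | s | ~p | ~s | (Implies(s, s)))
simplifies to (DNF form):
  False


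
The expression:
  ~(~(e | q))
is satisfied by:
  {q: True, e: True}
  {q: True, e: False}
  {e: True, q: False}


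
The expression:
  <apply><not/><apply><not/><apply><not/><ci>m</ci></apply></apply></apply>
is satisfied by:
  {m: False}


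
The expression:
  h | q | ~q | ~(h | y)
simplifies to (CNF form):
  True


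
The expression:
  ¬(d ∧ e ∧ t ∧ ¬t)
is always true.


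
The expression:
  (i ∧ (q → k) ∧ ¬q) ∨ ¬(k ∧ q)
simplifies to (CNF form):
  ¬k ∨ ¬q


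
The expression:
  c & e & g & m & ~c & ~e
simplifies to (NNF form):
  False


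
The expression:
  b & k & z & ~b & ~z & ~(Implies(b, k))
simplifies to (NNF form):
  False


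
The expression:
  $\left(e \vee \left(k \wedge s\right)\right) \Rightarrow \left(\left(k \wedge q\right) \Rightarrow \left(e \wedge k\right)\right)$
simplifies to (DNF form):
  $e \vee \neg k \vee \neg q \vee \neg s$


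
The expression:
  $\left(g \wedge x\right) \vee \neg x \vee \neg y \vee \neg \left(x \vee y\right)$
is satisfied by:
  {g: True, y: False, x: False}
  {g: False, y: False, x: False}
  {x: True, g: True, y: False}
  {x: True, g: False, y: False}
  {y: True, g: True, x: False}
  {y: True, g: False, x: False}
  {y: True, x: True, g: True}


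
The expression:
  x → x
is always true.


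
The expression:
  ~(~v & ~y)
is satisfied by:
  {y: True, v: True}
  {y: True, v: False}
  {v: True, y: False}


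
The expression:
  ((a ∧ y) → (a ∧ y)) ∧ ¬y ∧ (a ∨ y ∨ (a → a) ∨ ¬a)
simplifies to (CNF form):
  ¬y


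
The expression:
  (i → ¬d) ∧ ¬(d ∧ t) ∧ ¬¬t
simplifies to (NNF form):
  t ∧ ¬d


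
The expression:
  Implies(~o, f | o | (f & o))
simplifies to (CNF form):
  f | o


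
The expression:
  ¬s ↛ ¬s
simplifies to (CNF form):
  False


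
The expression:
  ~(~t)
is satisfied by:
  {t: True}


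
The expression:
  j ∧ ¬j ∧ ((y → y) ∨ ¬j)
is never true.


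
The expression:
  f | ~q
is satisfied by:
  {f: True, q: False}
  {q: False, f: False}
  {q: True, f: True}


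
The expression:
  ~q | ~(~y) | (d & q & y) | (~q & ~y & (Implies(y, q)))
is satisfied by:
  {y: True, q: False}
  {q: False, y: False}
  {q: True, y: True}


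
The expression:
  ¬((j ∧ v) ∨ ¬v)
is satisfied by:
  {v: True, j: False}


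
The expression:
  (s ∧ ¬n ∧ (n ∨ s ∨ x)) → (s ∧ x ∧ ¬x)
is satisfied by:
  {n: True, s: False}
  {s: False, n: False}
  {s: True, n: True}


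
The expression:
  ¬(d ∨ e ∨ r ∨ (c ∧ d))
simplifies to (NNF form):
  ¬d ∧ ¬e ∧ ¬r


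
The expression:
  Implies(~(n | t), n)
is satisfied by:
  {n: True, t: True}
  {n: True, t: False}
  {t: True, n: False}


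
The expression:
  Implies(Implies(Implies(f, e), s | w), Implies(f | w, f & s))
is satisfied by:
  {e: True, s: True, w: False, f: False}
  {e: True, w: False, s: False, f: False}
  {s: True, e: False, w: False, f: False}
  {e: False, w: False, s: False, f: False}
  {f: True, e: True, s: True, w: False}
  {f: True, e: True, w: False, s: False}
  {f: True, s: True, e: False, w: False}
  {e: True, f: True, w: True, s: True}
  {f: True, w: True, s: True, e: False}


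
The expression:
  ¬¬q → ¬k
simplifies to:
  ¬k ∨ ¬q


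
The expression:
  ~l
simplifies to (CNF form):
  ~l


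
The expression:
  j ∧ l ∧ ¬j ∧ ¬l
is never true.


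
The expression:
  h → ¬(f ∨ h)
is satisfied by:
  {h: False}


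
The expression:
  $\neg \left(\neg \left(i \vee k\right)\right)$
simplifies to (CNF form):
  $i \vee k$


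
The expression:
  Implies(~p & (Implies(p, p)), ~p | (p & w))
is always true.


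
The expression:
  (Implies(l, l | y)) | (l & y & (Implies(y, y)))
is always true.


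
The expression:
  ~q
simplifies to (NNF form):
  ~q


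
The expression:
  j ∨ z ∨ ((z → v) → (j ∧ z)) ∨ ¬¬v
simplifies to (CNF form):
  j ∨ v ∨ z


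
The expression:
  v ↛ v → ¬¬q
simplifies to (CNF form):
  True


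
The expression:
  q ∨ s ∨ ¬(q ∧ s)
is always true.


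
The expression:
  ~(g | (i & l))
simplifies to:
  ~g & (~i | ~l)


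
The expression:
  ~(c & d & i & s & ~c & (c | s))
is always true.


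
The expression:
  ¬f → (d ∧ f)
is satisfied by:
  {f: True}


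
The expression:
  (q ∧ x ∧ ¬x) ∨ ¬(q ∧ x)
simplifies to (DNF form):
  ¬q ∨ ¬x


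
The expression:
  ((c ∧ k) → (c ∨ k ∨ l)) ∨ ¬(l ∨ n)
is always true.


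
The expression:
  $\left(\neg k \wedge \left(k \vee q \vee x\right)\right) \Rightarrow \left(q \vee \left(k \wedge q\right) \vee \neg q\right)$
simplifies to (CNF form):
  $\text{True}$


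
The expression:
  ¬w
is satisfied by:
  {w: False}


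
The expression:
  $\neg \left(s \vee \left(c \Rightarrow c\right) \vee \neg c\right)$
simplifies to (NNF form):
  $\text{False}$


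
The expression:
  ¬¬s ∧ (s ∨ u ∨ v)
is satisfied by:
  {s: True}


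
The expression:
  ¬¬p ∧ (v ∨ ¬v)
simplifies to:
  p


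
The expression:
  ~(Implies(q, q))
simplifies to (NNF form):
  False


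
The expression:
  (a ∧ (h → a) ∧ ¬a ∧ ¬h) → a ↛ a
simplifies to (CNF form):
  True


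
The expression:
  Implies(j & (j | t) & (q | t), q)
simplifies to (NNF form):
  q | ~j | ~t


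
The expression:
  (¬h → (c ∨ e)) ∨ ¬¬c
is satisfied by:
  {c: True, e: True, h: True}
  {c: True, e: True, h: False}
  {c: True, h: True, e: False}
  {c: True, h: False, e: False}
  {e: True, h: True, c: False}
  {e: True, h: False, c: False}
  {h: True, e: False, c: False}


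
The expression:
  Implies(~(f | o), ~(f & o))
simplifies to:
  True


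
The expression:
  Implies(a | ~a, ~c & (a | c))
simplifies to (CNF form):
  a & ~c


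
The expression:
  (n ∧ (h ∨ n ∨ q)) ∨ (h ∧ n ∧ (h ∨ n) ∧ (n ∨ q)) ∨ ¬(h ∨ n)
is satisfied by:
  {n: True, h: False}
  {h: False, n: False}
  {h: True, n: True}


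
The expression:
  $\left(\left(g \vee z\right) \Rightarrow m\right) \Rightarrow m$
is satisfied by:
  {z: True, m: True, g: True}
  {z: True, m: True, g: False}
  {z: True, g: True, m: False}
  {z: True, g: False, m: False}
  {m: True, g: True, z: False}
  {m: True, g: False, z: False}
  {g: True, m: False, z: False}


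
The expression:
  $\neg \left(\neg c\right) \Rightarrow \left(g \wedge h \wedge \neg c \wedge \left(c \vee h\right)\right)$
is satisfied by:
  {c: False}


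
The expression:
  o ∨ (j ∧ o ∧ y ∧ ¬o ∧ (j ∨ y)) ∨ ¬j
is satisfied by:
  {o: True, j: False}
  {j: False, o: False}
  {j: True, o: True}


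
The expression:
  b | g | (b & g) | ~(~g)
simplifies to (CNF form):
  b | g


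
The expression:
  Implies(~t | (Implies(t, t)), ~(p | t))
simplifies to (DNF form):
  ~p & ~t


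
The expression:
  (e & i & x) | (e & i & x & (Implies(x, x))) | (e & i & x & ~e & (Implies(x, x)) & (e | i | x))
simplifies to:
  e & i & x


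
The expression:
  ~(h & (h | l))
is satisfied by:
  {h: False}


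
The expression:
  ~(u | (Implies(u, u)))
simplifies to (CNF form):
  False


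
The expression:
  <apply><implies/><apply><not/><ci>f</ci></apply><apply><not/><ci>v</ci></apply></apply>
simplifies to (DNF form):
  <apply><or/><ci>f</ci><apply><not/><ci>v</ci></apply></apply>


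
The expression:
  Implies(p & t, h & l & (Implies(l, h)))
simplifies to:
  ~p | ~t | (h & l)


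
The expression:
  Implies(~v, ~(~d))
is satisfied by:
  {d: True, v: True}
  {d: True, v: False}
  {v: True, d: False}


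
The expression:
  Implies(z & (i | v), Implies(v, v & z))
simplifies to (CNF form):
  True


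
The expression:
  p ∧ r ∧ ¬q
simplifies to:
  p ∧ r ∧ ¬q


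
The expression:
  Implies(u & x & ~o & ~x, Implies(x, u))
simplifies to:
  True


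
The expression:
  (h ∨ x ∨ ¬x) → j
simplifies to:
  j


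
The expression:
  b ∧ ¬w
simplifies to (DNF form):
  b ∧ ¬w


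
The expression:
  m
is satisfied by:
  {m: True}


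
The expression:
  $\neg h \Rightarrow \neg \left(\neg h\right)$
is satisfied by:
  {h: True}


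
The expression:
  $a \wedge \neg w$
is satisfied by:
  {a: True, w: False}


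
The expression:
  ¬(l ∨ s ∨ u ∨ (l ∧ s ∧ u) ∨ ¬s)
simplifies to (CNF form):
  False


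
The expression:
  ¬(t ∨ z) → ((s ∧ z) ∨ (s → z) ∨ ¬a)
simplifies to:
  t ∨ z ∨ ¬a ∨ ¬s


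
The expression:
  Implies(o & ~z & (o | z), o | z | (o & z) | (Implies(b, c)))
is always true.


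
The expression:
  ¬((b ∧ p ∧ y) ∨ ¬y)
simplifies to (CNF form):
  y ∧ (¬b ∨ ¬p)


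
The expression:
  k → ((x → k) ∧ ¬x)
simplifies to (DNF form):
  ¬k ∨ ¬x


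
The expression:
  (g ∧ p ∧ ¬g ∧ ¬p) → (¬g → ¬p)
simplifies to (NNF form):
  True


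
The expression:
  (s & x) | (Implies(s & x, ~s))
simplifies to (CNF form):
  True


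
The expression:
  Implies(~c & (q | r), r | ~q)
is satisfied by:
  {r: True, c: True, q: False}
  {r: True, q: False, c: False}
  {c: True, q: False, r: False}
  {c: False, q: False, r: False}
  {r: True, c: True, q: True}
  {r: True, q: True, c: False}
  {c: True, q: True, r: False}


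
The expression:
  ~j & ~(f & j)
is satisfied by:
  {j: False}


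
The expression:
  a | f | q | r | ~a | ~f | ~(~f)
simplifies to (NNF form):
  True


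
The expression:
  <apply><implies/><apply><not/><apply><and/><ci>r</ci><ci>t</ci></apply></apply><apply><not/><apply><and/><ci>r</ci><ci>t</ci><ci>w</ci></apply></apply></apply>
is always true.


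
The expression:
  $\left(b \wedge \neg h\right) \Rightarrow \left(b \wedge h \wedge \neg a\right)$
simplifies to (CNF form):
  $h \vee \neg b$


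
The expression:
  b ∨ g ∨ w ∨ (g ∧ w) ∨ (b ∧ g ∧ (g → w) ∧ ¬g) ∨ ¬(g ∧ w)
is always true.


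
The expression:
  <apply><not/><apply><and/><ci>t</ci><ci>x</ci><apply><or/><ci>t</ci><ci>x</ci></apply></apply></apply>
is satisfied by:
  {t: False, x: False}
  {x: True, t: False}
  {t: True, x: False}


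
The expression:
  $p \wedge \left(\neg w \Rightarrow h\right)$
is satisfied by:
  {h: True, w: True, p: True}
  {h: True, p: True, w: False}
  {w: True, p: True, h: False}


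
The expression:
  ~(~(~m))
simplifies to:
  ~m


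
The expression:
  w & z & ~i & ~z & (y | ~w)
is never true.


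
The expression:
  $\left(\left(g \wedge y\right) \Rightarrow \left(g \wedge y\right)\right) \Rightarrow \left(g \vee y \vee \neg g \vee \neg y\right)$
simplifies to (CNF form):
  $\text{True}$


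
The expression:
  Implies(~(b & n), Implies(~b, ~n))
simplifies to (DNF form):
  b | ~n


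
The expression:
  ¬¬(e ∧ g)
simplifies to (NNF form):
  e ∧ g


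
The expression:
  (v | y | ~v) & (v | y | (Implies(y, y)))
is always true.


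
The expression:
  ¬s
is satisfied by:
  {s: False}


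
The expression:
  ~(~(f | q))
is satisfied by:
  {q: True, f: True}
  {q: True, f: False}
  {f: True, q: False}


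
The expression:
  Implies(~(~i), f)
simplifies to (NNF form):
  f | ~i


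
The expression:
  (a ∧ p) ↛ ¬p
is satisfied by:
  {a: True, p: True}


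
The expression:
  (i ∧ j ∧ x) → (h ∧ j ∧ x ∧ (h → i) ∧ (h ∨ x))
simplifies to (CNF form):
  h ∨ ¬i ∨ ¬j ∨ ¬x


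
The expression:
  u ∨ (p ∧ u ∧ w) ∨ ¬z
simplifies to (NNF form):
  u ∨ ¬z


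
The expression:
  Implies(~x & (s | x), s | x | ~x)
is always true.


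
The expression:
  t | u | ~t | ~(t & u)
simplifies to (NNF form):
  True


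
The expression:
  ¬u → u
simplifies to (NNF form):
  u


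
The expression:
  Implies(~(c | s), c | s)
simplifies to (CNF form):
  c | s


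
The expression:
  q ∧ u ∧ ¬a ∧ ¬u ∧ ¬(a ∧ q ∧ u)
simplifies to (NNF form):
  False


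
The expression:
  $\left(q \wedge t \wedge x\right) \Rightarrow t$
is always true.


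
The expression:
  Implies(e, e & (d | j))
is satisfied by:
  {d: True, j: True, e: False}
  {d: True, j: False, e: False}
  {j: True, d: False, e: False}
  {d: False, j: False, e: False}
  {d: True, e: True, j: True}
  {d: True, e: True, j: False}
  {e: True, j: True, d: False}


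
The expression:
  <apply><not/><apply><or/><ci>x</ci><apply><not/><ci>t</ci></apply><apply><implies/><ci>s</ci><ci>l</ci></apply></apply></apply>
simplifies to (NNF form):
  <apply><and/><ci>s</ci><ci>t</ci><apply><not/><ci>l</ci></apply><apply><not/><ci>x</ci></apply></apply>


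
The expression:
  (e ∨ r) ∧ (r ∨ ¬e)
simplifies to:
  r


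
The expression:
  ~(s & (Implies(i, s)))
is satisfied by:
  {s: False}


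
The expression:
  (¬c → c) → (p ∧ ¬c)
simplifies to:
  ¬c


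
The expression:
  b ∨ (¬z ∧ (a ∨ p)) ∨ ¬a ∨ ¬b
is always true.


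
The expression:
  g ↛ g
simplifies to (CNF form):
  False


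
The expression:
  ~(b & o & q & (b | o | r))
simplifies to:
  ~b | ~o | ~q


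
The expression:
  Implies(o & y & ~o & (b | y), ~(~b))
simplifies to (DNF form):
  True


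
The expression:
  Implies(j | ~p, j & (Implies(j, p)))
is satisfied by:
  {p: True}


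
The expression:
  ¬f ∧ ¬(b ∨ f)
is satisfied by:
  {f: False, b: False}


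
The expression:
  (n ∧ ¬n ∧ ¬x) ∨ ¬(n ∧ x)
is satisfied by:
  {x: False, n: False}
  {n: True, x: False}
  {x: True, n: False}


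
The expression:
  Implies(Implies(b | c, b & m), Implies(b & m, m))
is always true.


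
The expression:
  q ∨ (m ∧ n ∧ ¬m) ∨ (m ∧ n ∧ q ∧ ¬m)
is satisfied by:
  {q: True}


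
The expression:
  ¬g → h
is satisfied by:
  {g: True, h: True}
  {g: True, h: False}
  {h: True, g: False}


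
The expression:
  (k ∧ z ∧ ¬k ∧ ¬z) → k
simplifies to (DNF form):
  True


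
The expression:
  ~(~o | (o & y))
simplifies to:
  o & ~y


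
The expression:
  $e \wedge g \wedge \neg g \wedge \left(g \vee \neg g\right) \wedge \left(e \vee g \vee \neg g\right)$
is never true.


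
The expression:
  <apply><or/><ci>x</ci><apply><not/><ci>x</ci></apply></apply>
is always true.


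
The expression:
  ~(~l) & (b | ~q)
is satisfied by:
  {b: True, l: True, q: False}
  {l: True, q: False, b: False}
  {b: True, q: True, l: True}


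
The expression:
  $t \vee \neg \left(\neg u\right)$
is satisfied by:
  {t: True, u: True}
  {t: True, u: False}
  {u: True, t: False}


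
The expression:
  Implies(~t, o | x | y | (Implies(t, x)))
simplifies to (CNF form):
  True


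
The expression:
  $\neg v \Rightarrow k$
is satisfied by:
  {k: True, v: True}
  {k: True, v: False}
  {v: True, k: False}


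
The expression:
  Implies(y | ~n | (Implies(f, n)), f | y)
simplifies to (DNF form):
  f | y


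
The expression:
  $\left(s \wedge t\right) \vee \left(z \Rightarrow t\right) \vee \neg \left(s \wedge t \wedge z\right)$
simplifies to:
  $\text{True}$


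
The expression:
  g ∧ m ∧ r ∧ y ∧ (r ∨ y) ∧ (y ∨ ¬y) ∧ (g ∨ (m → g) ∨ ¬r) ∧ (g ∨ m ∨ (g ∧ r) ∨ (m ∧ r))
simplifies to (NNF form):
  g ∧ m ∧ r ∧ y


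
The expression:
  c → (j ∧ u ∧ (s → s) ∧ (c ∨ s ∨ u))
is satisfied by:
  {u: True, j: True, c: False}
  {u: True, j: False, c: False}
  {j: True, u: False, c: False}
  {u: False, j: False, c: False}
  {u: True, c: True, j: True}


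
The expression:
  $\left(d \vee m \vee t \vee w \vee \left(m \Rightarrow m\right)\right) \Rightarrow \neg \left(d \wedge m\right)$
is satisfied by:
  {m: False, d: False}
  {d: True, m: False}
  {m: True, d: False}


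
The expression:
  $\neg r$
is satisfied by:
  {r: False}


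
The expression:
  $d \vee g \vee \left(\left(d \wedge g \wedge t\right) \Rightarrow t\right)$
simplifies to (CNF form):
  $\text{True}$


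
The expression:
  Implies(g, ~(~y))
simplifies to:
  y | ~g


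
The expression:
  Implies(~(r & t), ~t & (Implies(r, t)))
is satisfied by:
  {t: False, r: False}
  {r: True, t: True}


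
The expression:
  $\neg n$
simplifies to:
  $\neg n$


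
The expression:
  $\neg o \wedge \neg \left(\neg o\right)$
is never true.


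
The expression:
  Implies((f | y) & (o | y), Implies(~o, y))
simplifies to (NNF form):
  True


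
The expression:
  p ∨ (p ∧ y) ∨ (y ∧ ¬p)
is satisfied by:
  {y: True, p: True}
  {y: True, p: False}
  {p: True, y: False}


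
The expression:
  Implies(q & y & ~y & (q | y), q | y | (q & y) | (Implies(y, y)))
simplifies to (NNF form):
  True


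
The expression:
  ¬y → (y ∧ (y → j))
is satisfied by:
  {y: True}


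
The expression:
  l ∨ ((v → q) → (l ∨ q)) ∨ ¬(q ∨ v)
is always true.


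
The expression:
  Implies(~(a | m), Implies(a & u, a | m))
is always true.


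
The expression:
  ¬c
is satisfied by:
  {c: False}


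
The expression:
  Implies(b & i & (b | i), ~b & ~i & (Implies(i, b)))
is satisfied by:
  {b: False, i: False}
  {i: True, b: False}
  {b: True, i: False}


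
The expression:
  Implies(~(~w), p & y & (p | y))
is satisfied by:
  {y: True, p: True, w: False}
  {y: True, p: False, w: False}
  {p: True, y: False, w: False}
  {y: False, p: False, w: False}
  {y: True, w: True, p: True}


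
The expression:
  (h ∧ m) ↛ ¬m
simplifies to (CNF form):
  h ∧ m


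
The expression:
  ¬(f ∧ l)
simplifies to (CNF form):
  ¬f ∨ ¬l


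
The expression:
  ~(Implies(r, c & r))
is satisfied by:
  {r: True, c: False}


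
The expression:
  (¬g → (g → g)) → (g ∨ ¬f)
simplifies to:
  g ∨ ¬f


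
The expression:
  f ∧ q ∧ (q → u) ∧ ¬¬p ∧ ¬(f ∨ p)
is never true.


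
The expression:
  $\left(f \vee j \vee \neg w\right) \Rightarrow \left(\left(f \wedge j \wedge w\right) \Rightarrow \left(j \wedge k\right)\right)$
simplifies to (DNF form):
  $k \vee \neg f \vee \neg j \vee \neg w$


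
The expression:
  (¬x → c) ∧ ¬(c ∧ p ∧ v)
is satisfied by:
  {x: True, c: True, v: False, p: False}
  {c: True, v: False, p: False, x: False}
  {x: True, c: True, p: True, v: False}
  {c: True, p: True, v: False, x: False}
  {c: True, x: True, v: True, p: False}
  {c: True, v: True, p: False, x: False}
  {x: True, v: False, p: False, c: False}
  {p: True, x: True, v: False, c: False}
  {x: True, v: True, p: False, c: False}
  {p: True, x: True, v: True, c: False}


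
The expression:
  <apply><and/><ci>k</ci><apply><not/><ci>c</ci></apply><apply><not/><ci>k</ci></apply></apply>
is never true.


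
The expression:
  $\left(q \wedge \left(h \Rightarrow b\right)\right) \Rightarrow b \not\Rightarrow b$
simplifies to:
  $\left(h \wedge \neg b\right) \vee \neg q$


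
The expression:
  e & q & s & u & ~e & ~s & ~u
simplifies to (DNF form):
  False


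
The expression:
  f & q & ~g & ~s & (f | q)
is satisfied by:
  {f: True, q: True, g: False, s: False}


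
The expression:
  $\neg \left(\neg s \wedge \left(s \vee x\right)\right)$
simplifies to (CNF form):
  $s \vee \neg x$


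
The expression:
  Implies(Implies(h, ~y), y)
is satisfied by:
  {y: True}


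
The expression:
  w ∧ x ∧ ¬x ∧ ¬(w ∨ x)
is never true.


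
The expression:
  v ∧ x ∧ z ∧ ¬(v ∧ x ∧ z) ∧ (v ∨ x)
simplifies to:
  False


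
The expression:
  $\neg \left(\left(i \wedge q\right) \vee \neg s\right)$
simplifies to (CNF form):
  $s \wedge \left(\neg i \vee \neg q\right)$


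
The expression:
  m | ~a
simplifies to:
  m | ~a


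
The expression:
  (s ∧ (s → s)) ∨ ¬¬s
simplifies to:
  s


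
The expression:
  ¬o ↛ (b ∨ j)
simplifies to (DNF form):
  ¬b ∧ ¬j ∧ ¬o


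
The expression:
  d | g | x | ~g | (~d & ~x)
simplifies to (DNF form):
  True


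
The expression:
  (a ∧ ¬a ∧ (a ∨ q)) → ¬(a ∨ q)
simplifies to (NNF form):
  True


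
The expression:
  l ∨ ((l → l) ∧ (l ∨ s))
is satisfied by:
  {l: True, s: True}
  {l: True, s: False}
  {s: True, l: False}


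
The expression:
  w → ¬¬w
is always true.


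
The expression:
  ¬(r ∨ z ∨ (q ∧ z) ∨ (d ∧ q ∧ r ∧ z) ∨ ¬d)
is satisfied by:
  {d: True, r: False, z: False}


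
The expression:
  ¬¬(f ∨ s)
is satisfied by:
  {s: True, f: True}
  {s: True, f: False}
  {f: True, s: False}


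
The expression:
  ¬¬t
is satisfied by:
  {t: True}


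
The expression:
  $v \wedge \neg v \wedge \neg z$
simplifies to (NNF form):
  $\text{False}$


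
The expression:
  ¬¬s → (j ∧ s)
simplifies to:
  j ∨ ¬s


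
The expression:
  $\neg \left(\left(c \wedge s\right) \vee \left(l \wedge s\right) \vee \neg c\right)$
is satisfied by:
  {c: True, s: False}


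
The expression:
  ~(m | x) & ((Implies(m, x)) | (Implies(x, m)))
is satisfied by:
  {x: False, m: False}


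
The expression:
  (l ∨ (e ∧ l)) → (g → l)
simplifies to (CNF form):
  True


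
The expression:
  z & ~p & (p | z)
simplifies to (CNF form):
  z & ~p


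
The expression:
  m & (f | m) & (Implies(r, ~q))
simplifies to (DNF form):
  (m & ~q) | (m & ~r)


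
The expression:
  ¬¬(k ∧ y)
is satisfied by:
  {y: True, k: True}


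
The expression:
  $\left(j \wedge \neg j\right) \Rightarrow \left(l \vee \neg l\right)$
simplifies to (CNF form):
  $\text{True}$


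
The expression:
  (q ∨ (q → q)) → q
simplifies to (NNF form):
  q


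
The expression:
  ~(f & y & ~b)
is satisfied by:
  {b: True, y: False, f: False}
  {y: False, f: False, b: False}
  {f: True, b: True, y: False}
  {f: True, y: False, b: False}
  {b: True, y: True, f: False}
  {y: True, b: False, f: False}
  {f: True, y: True, b: True}


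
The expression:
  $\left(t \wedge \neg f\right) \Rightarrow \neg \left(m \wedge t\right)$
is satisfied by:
  {f: True, m: False, t: False}
  {f: False, m: False, t: False}
  {t: True, f: True, m: False}
  {t: True, f: False, m: False}
  {m: True, f: True, t: False}
  {m: True, f: False, t: False}
  {m: True, t: True, f: True}


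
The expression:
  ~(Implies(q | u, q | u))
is never true.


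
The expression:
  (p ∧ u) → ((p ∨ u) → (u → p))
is always true.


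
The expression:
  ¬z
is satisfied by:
  {z: False}


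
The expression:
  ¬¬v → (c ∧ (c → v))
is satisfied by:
  {c: True, v: False}
  {v: False, c: False}
  {v: True, c: True}


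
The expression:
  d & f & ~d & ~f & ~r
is never true.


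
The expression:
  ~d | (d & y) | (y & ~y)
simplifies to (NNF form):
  y | ~d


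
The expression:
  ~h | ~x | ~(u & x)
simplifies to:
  ~h | ~u | ~x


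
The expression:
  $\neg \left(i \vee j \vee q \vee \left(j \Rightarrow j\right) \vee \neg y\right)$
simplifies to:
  $\text{False}$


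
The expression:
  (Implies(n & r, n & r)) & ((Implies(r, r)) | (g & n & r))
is always true.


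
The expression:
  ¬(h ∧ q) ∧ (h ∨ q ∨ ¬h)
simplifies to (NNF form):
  ¬h ∨ ¬q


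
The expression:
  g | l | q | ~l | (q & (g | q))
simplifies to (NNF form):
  True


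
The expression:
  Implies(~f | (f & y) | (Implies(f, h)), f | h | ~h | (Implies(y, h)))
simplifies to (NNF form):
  True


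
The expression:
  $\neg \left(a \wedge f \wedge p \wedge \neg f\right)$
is always true.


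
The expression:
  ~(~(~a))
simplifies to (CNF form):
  ~a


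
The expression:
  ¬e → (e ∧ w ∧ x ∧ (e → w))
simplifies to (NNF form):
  e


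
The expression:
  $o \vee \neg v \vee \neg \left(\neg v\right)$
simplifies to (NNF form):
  $\text{True}$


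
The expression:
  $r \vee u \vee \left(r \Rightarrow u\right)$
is always true.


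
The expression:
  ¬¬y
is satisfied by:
  {y: True}


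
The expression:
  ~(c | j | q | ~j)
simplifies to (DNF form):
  False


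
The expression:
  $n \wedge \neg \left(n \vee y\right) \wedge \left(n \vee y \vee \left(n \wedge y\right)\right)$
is never true.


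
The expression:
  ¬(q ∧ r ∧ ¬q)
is always true.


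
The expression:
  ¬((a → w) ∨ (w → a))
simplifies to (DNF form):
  False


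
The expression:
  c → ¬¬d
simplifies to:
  d ∨ ¬c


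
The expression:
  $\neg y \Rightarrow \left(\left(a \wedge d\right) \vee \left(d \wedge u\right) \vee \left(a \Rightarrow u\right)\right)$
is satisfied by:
  {y: True, u: True, d: True, a: False}
  {y: True, u: True, d: False, a: False}
  {y: True, d: True, u: False, a: False}
  {y: True, d: False, u: False, a: False}
  {u: True, d: True, y: False, a: False}
  {u: True, y: False, d: False, a: False}
  {u: False, d: True, y: False, a: False}
  {u: False, y: False, d: False, a: False}
  {y: True, a: True, u: True, d: True}
  {y: True, a: True, u: True, d: False}
  {y: True, a: True, d: True, u: False}
  {y: True, a: True, d: False, u: False}
  {a: True, u: True, d: True, y: False}
  {a: True, u: True, d: False, y: False}
  {a: True, d: True, u: False, y: False}
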